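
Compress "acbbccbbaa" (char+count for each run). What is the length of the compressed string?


Input: acbbccbbaa
Runs:
  'a' x 1 => "a1"
  'c' x 1 => "c1"
  'b' x 2 => "b2"
  'c' x 2 => "c2"
  'b' x 2 => "b2"
  'a' x 2 => "a2"
Compressed: "a1c1b2c2b2a2"
Compressed length: 12

12


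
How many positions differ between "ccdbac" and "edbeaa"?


Comparing "ccdbac" and "edbeaa" position by position:
  Position 0: 'c' vs 'e' => DIFFER
  Position 1: 'c' vs 'd' => DIFFER
  Position 2: 'd' vs 'b' => DIFFER
  Position 3: 'b' vs 'e' => DIFFER
  Position 4: 'a' vs 'a' => same
  Position 5: 'c' vs 'a' => DIFFER
Positions that differ: 5

5


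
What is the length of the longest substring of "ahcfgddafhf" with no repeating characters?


Input: "ahcfgddafhf"
Sliding window (track last position of each char):
  Position 0 ('a'): window [0,0] length 1 -- new best
  Position 1 ('h'): window [0,1] length 2 -- new best
  Position 2 ('c'): window [0,2] length 3 -- new best
  Position 3 ('f'): window [0,3] length 4 -- new best
  Position 4 ('g'): window [0,4] length 5 -- new best
  Position 5 ('d'): window [0,5] length 6 -- new best
  Position 6 ('d'): repeat (last at 5), move window start to 6
  Position 6 ('d'): window [6,6] length 1
  Position 7 ('a'): window [6,7] length 2
  Position 8 ('f'): window [6,8] length 3
  Position 9 ('h'): window [6,9] length 4
  Position 10 ('f'): repeat (last at 8), move window start to 9
  Position 10 ('f'): window [9,10] length 2
Longest substring with no repeats: "ahcfgd" with length 6

6


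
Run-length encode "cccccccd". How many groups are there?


Input: cccccccd
Scanning for consecutive runs:
  Group 1: 'c' x 7 (positions 0-6)
  Group 2: 'd' x 1 (positions 7-7)
Total groups: 2

2


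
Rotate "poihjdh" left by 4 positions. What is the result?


Input: "poihjdh", rotate left by 4
First 4 characters: "poih"
Remaining characters: "jdh"
Concatenate remaining + first: "jdh" + "poih" = "jdhpoih"

jdhpoih


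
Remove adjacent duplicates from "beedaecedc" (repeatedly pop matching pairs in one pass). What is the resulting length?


Input: beedaecedc
Stack-based adjacent duplicate removal:
  Read 'b': push. Stack: b
  Read 'e': push. Stack: be
  Read 'e': matches stack top 'e' => pop. Stack: b
  Read 'd': push. Stack: bd
  Read 'a': push. Stack: bda
  Read 'e': push. Stack: bdae
  Read 'c': push. Stack: bdaec
  Read 'e': push. Stack: bdaece
  Read 'd': push. Stack: bdaeced
  Read 'c': push. Stack: bdaecedc
Final stack: "bdaecedc" (length 8)

8


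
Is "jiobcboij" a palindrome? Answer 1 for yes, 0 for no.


Input: jiobcboij
Reversed: jiobcboij
  Compare pos 0 ('j') with pos 8 ('j'): match
  Compare pos 1 ('i') with pos 7 ('i'): match
  Compare pos 2 ('o') with pos 6 ('o'): match
  Compare pos 3 ('b') with pos 5 ('b'): match
Result: palindrome

1


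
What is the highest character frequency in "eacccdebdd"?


Input: eacccdebdd
Character counts:
  'a': 1
  'b': 1
  'c': 3
  'd': 3
  'e': 2
Maximum frequency: 3

3


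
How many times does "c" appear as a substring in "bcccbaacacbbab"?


Searching for "c" in "bcccbaacacbbab"
Scanning each position:
  Position 0: "b" => no
  Position 1: "c" => MATCH
  Position 2: "c" => MATCH
  Position 3: "c" => MATCH
  Position 4: "b" => no
  Position 5: "a" => no
  Position 6: "a" => no
  Position 7: "c" => MATCH
  Position 8: "a" => no
  Position 9: "c" => MATCH
  Position 10: "b" => no
  Position 11: "b" => no
  Position 12: "a" => no
  Position 13: "b" => no
Total occurrences: 5

5


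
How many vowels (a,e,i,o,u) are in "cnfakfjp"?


Input: cnfakfjp
Checking each character:
  'c' at position 0: consonant
  'n' at position 1: consonant
  'f' at position 2: consonant
  'a' at position 3: vowel (running total: 1)
  'k' at position 4: consonant
  'f' at position 5: consonant
  'j' at position 6: consonant
  'p' at position 7: consonant
Total vowels: 1

1


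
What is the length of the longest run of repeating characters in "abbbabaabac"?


Input: "abbbabaabac"
Scanning for longest run:
  Position 1 ('b'): new char, reset run to 1
  Position 2 ('b'): continues run of 'b', length=2
  Position 3 ('b'): continues run of 'b', length=3
  Position 4 ('a'): new char, reset run to 1
  Position 5 ('b'): new char, reset run to 1
  Position 6 ('a'): new char, reset run to 1
  Position 7 ('a'): continues run of 'a', length=2
  Position 8 ('b'): new char, reset run to 1
  Position 9 ('a'): new char, reset run to 1
  Position 10 ('c'): new char, reset run to 1
Longest run: 'b' with length 3

3


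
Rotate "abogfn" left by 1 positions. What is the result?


Input: "abogfn", rotate left by 1
First 1 characters: "a"
Remaining characters: "bogfn"
Concatenate remaining + first: "bogfn" + "a" = "bogfna"

bogfna


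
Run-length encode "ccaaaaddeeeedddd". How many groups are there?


Input: ccaaaaddeeeedddd
Scanning for consecutive runs:
  Group 1: 'c' x 2 (positions 0-1)
  Group 2: 'a' x 4 (positions 2-5)
  Group 3: 'd' x 2 (positions 6-7)
  Group 4: 'e' x 4 (positions 8-11)
  Group 5: 'd' x 4 (positions 12-15)
Total groups: 5

5


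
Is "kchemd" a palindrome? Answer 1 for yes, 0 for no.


Input: kchemd
Reversed: dmehck
  Compare pos 0 ('k') with pos 5 ('d'): MISMATCH
  Compare pos 1 ('c') with pos 4 ('m'): MISMATCH
  Compare pos 2 ('h') with pos 3 ('e'): MISMATCH
Result: not a palindrome

0


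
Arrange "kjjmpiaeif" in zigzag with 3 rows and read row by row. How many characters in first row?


Zigzag "kjjmpiaeif" into 3 rows:
Placing characters:
  'k' => row 0
  'j' => row 1
  'j' => row 2
  'm' => row 1
  'p' => row 0
  'i' => row 1
  'a' => row 2
  'e' => row 1
  'i' => row 0
  'f' => row 1
Rows:
  Row 0: "kpi"
  Row 1: "jmief"
  Row 2: "ja"
First row length: 3

3


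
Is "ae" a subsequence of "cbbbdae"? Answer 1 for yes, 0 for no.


Check if "ae" is a subsequence of "cbbbdae"
Greedy scan:
  Position 0 ('c'): no match needed
  Position 1 ('b'): no match needed
  Position 2 ('b'): no match needed
  Position 3 ('b'): no match needed
  Position 4 ('d'): no match needed
  Position 5 ('a'): matches sub[0] = 'a'
  Position 6 ('e'): matches sub[1] = 'e'
All 2 characters matched => is a subsequence

1


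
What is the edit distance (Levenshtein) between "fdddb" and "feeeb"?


Computing edit distance: "fdddb" -> "feeeb"
DP table:
           f    e    e    e    b
      0    1    2    3    4    5
  f   1    0    1    2    3    4
  d   2    1    1    2    3    4
  d   3    2    2    2    3    4
  d   4    3    3    3    3    4
  b   5    4    4    4    4    3
Edit distance = dp[5][5] = 3

3


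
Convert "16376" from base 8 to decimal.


Input: "16376" in base 8
Positional expansion:
  Digit '1' (value 1) x 8^4 = 4096
  Digit '6' (value 6) x 8^3 = 3072
  Digit '3' (value 3) x 8^2 = 192
  Digit '7' (value 7) x 8^1 = 56
  Digit '6' (value 6) x 8^0 = 6
Sum = 7422

7422


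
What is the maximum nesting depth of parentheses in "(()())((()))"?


Input: "(()())((()))"
Tracking depth:
  Position 0 '(': depth becomes 1
  Position 1 '(': depth becomes 2
  Position 2 ')': depth becomes 1
  Position 3 '(': depth becomes 2
  Position 4 ')': depth becomes 1
  Position 5 ')': depth becomes 0
  Position 6 '(': depth becomes 1
  Position 7 '(': depth becomes 2
  Position 8 '(': depth becomes 3
  Position 9 ')': depth becomes 2
  Position 10 ')': depth becomes 1
  Position 11 ')': depth becomes 0
Maximum depth reached: 3

3


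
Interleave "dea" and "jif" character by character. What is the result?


Interleaving "dea" and "jif":
  Position 0: 'd' from first, 'j' from second => "dj"
  Position 1: 'e' from first, 'i' from second => "ei"
  Position 2: 'a' from first, 'f' from second => "af"
Result: djeiaf

djeiaf


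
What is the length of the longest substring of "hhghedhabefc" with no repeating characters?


Input: "hhghedhabefc"
Sliding window (track last position of each char):
  Position 0 ('h'): window [0,0] length 1 -- new best
  Position 1 ('h'): repeat (last at 0), move window start to 1
  Position 1 ('h'): window [1,1] length 1
  Position 2 ('g'): window [1,2] length 2 -- new best
  Position 3 ('h'): repeat (last at 1), move window start to 2
  Position 3 ('h'): window [2,3] length 2
  Position 4 ('e'): window [2,4] length 3 -- new best
  Position 5 ('d'): window [2,5] length 4 -- new best
  Position 6 ('h'): repeat (last at 3), move window start to 4
  Position 6 ('h'): window [4,6] length 3
  Position 7 ('a'): window [4,7] length 4
  Position 8 ('b'): window [4,8] length 5 -- new best
  Position 9 ('e'): repeat (last at 4), move window start to 5
  Position 9 ('e'): window [5,9] length 5
  Position 10 ('f'): window [5,10] length 6 -- new best
  Position 11 ('c'): window [5,11] length 7 -- new best
Longest substring with no repeats: "dhabefc" with length 7

7


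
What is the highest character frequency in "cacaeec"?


Input: cacaeec
Character counts:
  'a': 2
  'c': 3
  'e': 2
Maximum frequency: 3

3


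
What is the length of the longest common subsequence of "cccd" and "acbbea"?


LCS of "cccd" and "acbbea"
DP table:
           a    c    b    b    e    a
      0    0    0    0    0    0    0
  c   0    0    1    1    1    1    1
  c   0    0    1    1    1    1    1
  c   0    0    1    1    1    1    1
  d   0    0    1    1    1    1    1
LCS length = dp[4][6] = 1

1


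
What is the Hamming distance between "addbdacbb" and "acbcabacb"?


Comparing "addbdacbb" and "acbcabacb" position by position:
  Position 0: 'a' vs 'a' => same
  Position 1: 'd' vs 'c' => differ
  Position 2: 'd' vs 'b' => differ
  Position 3: 'b' vs 'c' => differ
  Position 4: 'd' vs 'a' => differ
  Position 5: 'a' vs 'b' => differ
  Position 6: 'c' vs 'a' => differ
  Position 7: 'b' vs 'c' => differ
  Position 8: 'b' vs 'b' => same
Total differences (Hamming distance): 7

7


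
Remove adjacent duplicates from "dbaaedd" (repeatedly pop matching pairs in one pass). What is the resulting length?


Input: dbaaedd
Stack-based adjacent duplicate removal:
  Read 'd': push. Stack: d
  Read 'b': push. Stack: db
  Read 'a': push. Stack: dba
  Read 'a': matches stack top 'a' => pop. Stack: db
  Read 'e': push. Stack: dbe
  Read 'd': push. Stack: dbed
  Read 'd': matches stack top 'd' => pop. Stack: dbe
Final stack: "dbe" (length 3)

3


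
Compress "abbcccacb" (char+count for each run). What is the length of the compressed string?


Input: abbcccacb
Runs:
  'a' x 1 => "a1"
  'b' x 2 => "b2"
  'c' x 3 => "c3"
  'a' x 1 => "a1"
  'c' x 1 => "c1"
  'b' x 1 => "b1"
Compressed: "a1b2c3a1c1b1"
Compressed length: 12

12


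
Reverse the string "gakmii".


Input: gakmii
Reading characters right to left:
  Position 5: 'i'
  Position 4: 'i'
  Position 3: 'm'
  Position 2: 'k'
  Position 1: 'a'
  Position 0: 'g'
Reversed: iimkag

iimkag


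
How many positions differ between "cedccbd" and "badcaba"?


Comparing "cedccbd" and "badcaba" position by position:
  Position 0: 'c' vs 'b' => DIFFER
  Position 1: 'e' vs 'a' => DIFFER
  Position 2: 'd' vs 'd' => same
  Position 3: 'c' vs 'c' => same
  Position 4: 'c' vs 'a' => DIFFER
  Position 5: 'b' vs 'b' => same
  Position 6: 'd' vs 'a' => DIFFER
Positions that differ: 4

4


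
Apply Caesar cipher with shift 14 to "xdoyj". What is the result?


Caesar cipher: shift "xdoyj" by 14
  'x' (pos 23) + 14 = pos 11 = 'l'
  'd' (pos 3) + 14 = pos 17 = 'r'
  'o' (pos 14) + 14 = pos 2 = 'c'
  'y' (pos 24) + 14 = pos 12 = 'm'
  'j' (pos 9) + 14 = pos 23 = 'x'
Result: lrcmx

lrcmx


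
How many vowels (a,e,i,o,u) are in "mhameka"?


Input: mhameka
Checking each character:
  'm' at position 0: consonant
  'h' at position 1: consonant
  'a' at position 2: vowel (running total: 1)
  'm' at position 3: consonant
  'e' at position 4: vowel (running total: 2)
  'k' at position 5: consonant
  'a' at position 6: vowel (running total: 3)
Total vowels: 3

3


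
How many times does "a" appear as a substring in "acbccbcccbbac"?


Searching for "a" in "acbccbcccbbac"
Scanning each position:
  Position 0: "a" => MATCH
  Position 1: "c" => no
  Position 2: "b" => no
  Position 3: "c" => no
  Position 4: "c" => no
  Position 5: "b" => no
  Position 6: "c" => no
  Position 7: "c" => no
  Position 8: "c" => no
  Position 9: "b" => no
  Position 10: "b" => no
  Position 11: "a" => MATCH
  Position 12: "c" => no
Total occurrences: 2

2


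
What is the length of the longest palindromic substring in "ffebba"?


Input: "ffebba"
Checking substrings for palindromes:
  [0:2] "ff" (len 2) => palindrome
  [3:5] "bb" (len 2) => palindrome
Longest palindromic substring: "ff" with length 2

2


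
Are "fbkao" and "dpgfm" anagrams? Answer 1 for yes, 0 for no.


Strings: "fbkao", "dpgfm"
Sorted first:  abfko
Sorted second: dfgmp
Differ at position 0: 'a' vs 'd' => not anagrams

0


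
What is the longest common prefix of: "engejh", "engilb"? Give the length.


Words: engejh, engilb
  Position 0: all 'e' => match
  Position 1: all 'n' => match
  Position 2: all 'g' => match
  Position 3: ('e', 'i') => mismatch, stop
LCP = "eng" (length 3)

3


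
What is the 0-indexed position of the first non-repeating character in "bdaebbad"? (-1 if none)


Input: bdaebbad
Character frequencies:
  'a': 2
  'b': 3
  'd': 2
  'e': 1
Scanning left to right for freq == 1:
  Position 0 ('b'): freq=3, skip
  Position 1 ('d'): freq=2, skip
  Position 2 ('a'): freq=2, skip
  Position 3 ('e'): unique! => answer = 3

3


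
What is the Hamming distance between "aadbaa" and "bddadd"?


Comparing "aadbaa" and "bddadd" position by position:
  Position 0: 'a' vs 'b' => differ
  Position 1: 'a' vs 'd' => differ
  Position 2: 'd' vs 'd' => same
  Position 3: 'b' vs 'a' => differ
  Position 4: 'a' vs 'd' => differ
  Position 5: 'a' vs 'd' => differ
Total differences (Hamming distance): 5

5


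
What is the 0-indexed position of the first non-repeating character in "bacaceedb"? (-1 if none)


Input: bacaceedb
Character frequencies:
  'a': 2
  'b': 2
  'c': 2
  'd': 1
  'e': 2
Scanning left to right for freq == 1:
  Position 0 ('b'): freq=2, skip
  Position 1 ('a'): freq=2, skip
  Position 2 ('c'): freq=2, skip
  Position 3 ('a'): freq=2, skip
  Position 4 ('c'): freq=2, skip
  Position 5 ('e'): freq=2, skip
  Position 6 ('e'): freq=2, skip
  Position 7 ('d'): unique! => answer = 7

7


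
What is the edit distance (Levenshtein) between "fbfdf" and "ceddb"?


Computing edit distance: "fbfdf" -> "ceddb"
DP table:
           c    e    d    d    b
      0    1    2    3    4    5
  f   1    1    2    3    4    5
  b   2    2    2    3    4    4
  f   3    3    3    3    4    5
  d   4    4    4    3    3    4
  f   5    5    5    4    4    4
Edit distance = dp[5][5] = 4

4


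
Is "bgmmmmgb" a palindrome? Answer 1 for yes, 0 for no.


Input: bgmmmmgb
Reversed: bgmmmmgb
  Compare pos 0 ('b') with pos 7 ('b'): match
  Compare pos 1 ('g') with pos 6 ('g'): match
  Compare pos 2 ('m') with pos 5 ('m'): match
  Compare pos 3 ('m') with pos 4 ('m'): match
Result: palindrome

1


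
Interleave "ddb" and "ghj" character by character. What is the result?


Interleaving "ddb" and "ghj":
  Position 0: 'd' from first, 'g' from second => "dg"
  Position 1: 'd' from first, 'h' from second => "dh"
  Position 2: 'b' from first, 'j' from second => "bj"
Result: dgdhbj

dgdhbj


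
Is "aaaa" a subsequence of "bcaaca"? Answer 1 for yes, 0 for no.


Check if "aaaa" is a subsequence of "bcaaca"
Greedy scan:
  Position 0 ('b'): no match needed
  Position 1 ('c'): no match needed
  Position 2 ('a'): matches sub[0] = 'a'
  Position 3 ('a'): matches sub[1] = 'a'
  Position 4 ('c'): no match needed
  Position 5 ('a'): matches sub[2] = 'a'
Only matched 3/4 characters => not a subsequence

0


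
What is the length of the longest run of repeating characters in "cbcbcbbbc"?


Input: "cbcbcbbbc"
Scanning for longest run:
  Position 1 ('b'): new char, reset run to 1
  Position 2 ('c'): new char, reset run to 1
  Position 3 ('b'): new char, reset run to 1
  Position 4 ('c'): new char, reset run to 1
  Position 5 ('b'): new char, reset run to 1
  Position 6 ('b'): continues run of 'b', length=2
  Position 7 ('b'): continues run of 'b', length=3
  Position 8 ('c'): new char, reset run to 1
Longest run: 'b' with length 3

3


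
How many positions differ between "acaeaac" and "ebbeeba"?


Comparing "acaeaac" and "ebbeeba" position by position:
  Position 0: 'a' vs 'e' => DIFFER
  Position 1: 'c' vs 'b' => DIFFER
  Position 2: 'a' vs 'b' => DIFFER
  Position 3: 'e' vs 'e' => same
  Position 4: 'a' vs 'e' => DIFFER
  Position 5: 'a' vs 'b' => DIFFER
  Position 6: 'c' vs 'a' => DIFFER
Positions that differ: 6

6


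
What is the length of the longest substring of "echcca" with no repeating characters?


Input: "echcca"
Sliding window (track last position of each char):
  Position 0 ('e'): window [0,0] length 1 -- new best
  Position 1 ('c'): window [0,1] length 2 -- new best
  Position 2 ('h'): window [0,2] length 3 -- new best
  Position 3 ('c'): repeat (last at 1), move window start to 2
  Position 3 ('c'): window [2,3] length 2
  Position 4 ('c'): repeat (last at 3), move window start to 4
  Position 4 ('c'): window [4,4] length 1
  Position 5 ('a'): window [4,5] length 2
Longest substring with no repeats: "ech" with length 3

3


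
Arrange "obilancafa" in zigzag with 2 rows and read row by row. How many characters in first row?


Zigzag "obilancafa" into 2 rows:
Placing characters:
  'o' => row 0
  'b' => row 1
  'i' => row 0
  'l' => row 1
  'a' => row 0
  'n' => row 1
  'c' => row 0
  'a' => row 1
  'f' => row 0
  'a' => row 1
Rows:
  Row 0: "oiacf"
  Row 1: "blnaa"
First row length: 5

5


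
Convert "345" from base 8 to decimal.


Input: "345" in base 8
Positional expansion:
  Digit '3' (value 3) x 8^2 = 192
  Digit '4' (value 4) x 8^1 = 32
  Digit '5' (value 5) x 8^0 = 5
Sum = 229

229


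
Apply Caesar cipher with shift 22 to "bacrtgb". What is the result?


Caesar cipher: shift "bacrtgb" by 22
  'b' (pos 1) + 22 = pos 23 = 'x'
  'a' (pos 0) + 22 = pos 22 = 'w'
  'c' (pos 2) + 22 = pos 24 = 'y'
  'r' (pos 17) + 22 = pos 13 = 'n'
  't' (pos 19) + 22 = pos 15 = 'p'
  'g' (pos 6) + 22 = pos 2 = 'c'
  'b' (pos 1) + 22 = pos 23 = 'x'
Result: xwynpcx

xwynpcx


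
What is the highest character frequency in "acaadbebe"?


Input: acaadbebe
Character counts:
  'a': 3
  'b': 2
  'c': 1
  'd': 1
  'e': 2
Maximum frequency: 3

3


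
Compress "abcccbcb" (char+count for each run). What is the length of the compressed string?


Input: abcccbcb
Runs:
  'a' x 1 => "a1"
  'b' x 1 => "b1"
  'c' x 3 => "c3"
  'b' x 1 => "b1"
  'c' x 1 => "c1"
  'b' x 1 => "b1"
Compressed: "a1b1c3b1c1b1"
Compressed length: 12

12


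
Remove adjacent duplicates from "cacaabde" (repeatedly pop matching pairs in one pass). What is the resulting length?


Input: cacaabde
Stack-based adjacent duplicate removal:
  Read 'c': push. Stack: c
  Read 'a': push. Stack: ca
  Read 'c': push. Stack: cac
  Read 'a': push. Stack: caca
  Read 'a': matches stack top 'a' => pop. Stack: cac
  Read 'b': push. Stack: cacb
  Read 'd': push. Stack: cacbd
  Read 'e': push. Stack: cacbde
Final stack: "cacbde" (length 6)

6


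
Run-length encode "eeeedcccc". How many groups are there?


Input: eeeedcccc
Scanning for consecutive runs:
  Group 1: 'e' x 4 (positions 0-3)
  Group 2: 'd' x 1 (positions 4-4)
  Group 3: 'c' x 4 (positions 5-8)
Total groups: 3

3


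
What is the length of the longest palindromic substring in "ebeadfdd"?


Input: "ebeadfdd"
Checking substrings for palindromes:
  [0:3] "ebe" (len 3) => palindrome
  [4:7] "dfd" (len 3) => palindrome
  [6:8] "dd" (len 2) => palindrome
Longest palindromic substring: "ebe" with length 3

3


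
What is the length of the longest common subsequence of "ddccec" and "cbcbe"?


LCS of "ddccec" and "cbcbe"
DP table:
           c    b    c    b    e
      0    0    0    0    0    0
  d   0    0    0    0    0    0
  d   0    0    0    0    0    0
  c   0    1    1    1    1    1
  c   0    1    1    2    2    2
  e   0    1    1    2    2    3
  c   0    1    1    2    2    3
LCS length = dp[6][5] = 3

3


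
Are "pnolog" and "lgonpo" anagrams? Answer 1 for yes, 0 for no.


Strings: "pnolog", "lgonpo"
Sorted first:  glnoop
Sorted second: glnoop
Sorted forms match => anagrams

1


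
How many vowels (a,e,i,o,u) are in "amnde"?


Input: amnde
Checking each character:
  'a' at position 0: vowel (running total: 1)
  'm' at position 1: consonant
  'n' at position 2: consonant
  'd' at position 3: consonant
  'e' at position 4: vowel (running total: 2)
Total vowels: 2

2


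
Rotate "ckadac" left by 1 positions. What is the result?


Input: "ckadac", rotate left by 1
First 1 characters: "c"
Remaining characters: "kadac"
Concatenate remaining + first: "kadac" + "c" = "kadacc"

kadacc


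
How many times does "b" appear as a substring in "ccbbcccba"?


Searching for "b" in "ccbbcccba"
Scanning each position:
  Position 0: "c" => no
  Position 1: "c" => no
  Position 2: "b" => MATCH
  Position 3: "b" => MATCH
  Position 4: "c" => no
  Position 5: "c" => no
  Position 6: "c" => no
  Position 7: "b" => MATCH
  Position 8: "a" => no
Total occurrences: 3

3


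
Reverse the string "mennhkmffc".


Input: mennhkmffc
Reading characters right to left:
  Position 9: 'c'
  Position 8: 'f'
  Position 7: 'f'
  Position 6: 'm'
  Position 5: 'k'
  Position 4: 'h'
  Position 3: 'n'
  Position 2: 'n'
  Position 1: 'e'
  Position 0: 'm'
Reversed: cffmkhnnem

cffmkhnnem


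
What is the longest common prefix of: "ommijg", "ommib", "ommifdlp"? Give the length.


Words: ommijg, ommib, ommifdlp
  Position 0: all 'o' => match
  Position 1: all 'm' => match
  Position 2: all 'm' => match
  Position 3: all 'i' => match
  Position 4: ('j', 'b', 'f') => mismatch, stop
LCP = "ommi" (length 4)

4


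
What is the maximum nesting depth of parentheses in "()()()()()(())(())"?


Input: "()()()()()(())(())"
Tracking depth:
  Position 0 '(': depth becomes 1
  Position 1 ')': depth becomes 0
  Position 2 '(': depth becomes 1
  Position 3 ')': depth becomes 0
  Position 4 '(': depth becomes 1
  Position 5 ')': depth becomes 0
  Position 6 '(': depth becomes 1
  Position 7 ')': depth becomes 0
  Position 8 '(': depth becomes 1
  Position 9 ')': depth becomes 0
  Position 10 '(': depth becomes 1
  Position 11 '(': depth becomes 2
  Position 12 ')': depth becomes 1
  Position 13 ')': depth becomes 0
  Position 14 '(': depth becomes 1
  Position 15 '(': depth becomes 2
  Position 16 ')': depth becomes 1
  Position 17 ')': depth becomes 0
Maximum depth reached: 2

2


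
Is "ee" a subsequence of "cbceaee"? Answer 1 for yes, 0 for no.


Check if "ee" is a subsequence of "cbceaee"
Greedy scan:
  Position 0 ('c'): no match needed
  Position 1 ('b'): no match needed
  Position 2 ('c'): no match needed
  Position 3 ('e'): matches sub[0] = 'e'
  Position 4 ('a'): no match needed
  Position 5 ('e'): matches sub[1] = 'e'
  Position 6 ('e'): no match needed
All 2 characters matched => is a subsequence

1


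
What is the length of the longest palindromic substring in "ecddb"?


Input: "ecddb"
Checking substrings for palindromes:
  [2:4] "dd" (len 2) => palindrome
Longest palindromic substring: "dd" with length 2

2


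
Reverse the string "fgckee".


Input: fgckee
Reading characters right to left:
  Position 5: 'e'
  Position 4: 'e'
  Position 3: 'k'
  Position 2: 'c'
  Position 1: 'g'
  Position 0: 'f'
Reversed: eekcgf

eekcgf


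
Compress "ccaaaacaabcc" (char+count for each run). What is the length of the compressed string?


Input: ccaaaacaabcc
Runs:
  'c' x 2 => "c2"
  'a' x 4 => "a4"
  'c' x 1 => "c1"
  'a' x 2 => "a2"
  'b' x 1 => "b1"
  'c' x 2 => "c2"
Compressed: "c2a4c1a2b1c2"
Compressed length: 12

12


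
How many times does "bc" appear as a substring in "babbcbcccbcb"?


Searching for "bc" in "babbcbcccbcb"
Scanning each position:
  Position 0: "ba" => no
  Position 1: "ab" => no
  Position 2: "bb" => no
  Position 3: "bc" => MATCH
  Position 4: "cb" => no
  Position 5: "bc" => MATCH
  Position 6: "cc" => no
  Position 7: "cc" => no
  Position 8: "cb" => no
  Position 9: "bc" => MATCH
  Position 10: "cb" => no
Total occurrences: 3

3


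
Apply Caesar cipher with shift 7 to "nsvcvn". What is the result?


Caesar cipher: shift "nsvcvn" by 7
  'n' (pos 13) + 7 = pos 20 = 'u'
  's' (pos 18) + 7 = pos 25 = 'z'
  'v' (pos 21) + 7 = pos 2 = 'c'
  'c' (pos 2) + 7 = pos 9 = 'j'
  'v' (pos 21) + 7 = pos 2 = 'c'
  'n' (pos 13) + 7 = pos 20 = 'u'
Result: uzcjcu

uzcjcu


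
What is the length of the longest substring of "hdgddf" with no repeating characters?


Input: "hdgddf"
Sliding window (track last position of each char):
  Position 0 ('h'): window [0,0] length 1 -- new best
  Position 1 ('d'): window [0,1] length 2 -- new best
  Position 2 ('g'): window [0,2] length 3 -- new best
  Position 3 ('d'): repeat (last at 1), move window start to 2
  Position 3 ('d'): window [2,3] length 2
  Position 4 ('d'): repeat (last at 3), move window start to 4
  Position 4 ('d'): window [4,4] length 1
  Position 5 ('f'): window [4,5] length 2
Longest substring with no repeats: "hdg" with length 3

3


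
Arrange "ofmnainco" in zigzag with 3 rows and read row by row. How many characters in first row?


Zigzag "ofmnainco" into 3 rows:
Placing characters:
  'o' => row 0
  'f' => row 1
  'm' => row 2
  'n' => row 1
  'a' => row 0
  'i' => row 1
  'n' => row 2
  'c' => row 1
  'o' => row 0
Rows:
  Row 0: "oao"
  Row 1: "fnic"
  Row 2: "mn"
First row length: 3

3


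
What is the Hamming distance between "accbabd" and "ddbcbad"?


Comparing "accbabd" and "ddbcbad" position by position:
  Position 0: 'a' vs 'd' => differ
  Position 1: 'c' vs 'd' => differ
  Position 2: 'c' vs 'b' => differ
  Position 3: 'b' vs 'c' => differ
  Position 4: 'a' vs 'b' => differ
  Position 5: 'b' vs 'a' => differ
  Position 6: 'd' vs 'd' => same
Total differences (Hamming distance): 6

6


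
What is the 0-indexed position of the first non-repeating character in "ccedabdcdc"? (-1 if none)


Input: ccedabdcdc
Character frequencies:
  'a': 1
  'b': 1
  'c': 4
  'd': 3
  'e': 1
Scanning left to right for freq == 1:
  Position 0 ('c'): freq=4, skip
  Position 1 ('c'): freq=4, skip
  Position 2 ('e'): unique! => answer = 2

2


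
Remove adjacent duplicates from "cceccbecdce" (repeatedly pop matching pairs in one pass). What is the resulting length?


Input: cceccbecdce
Stack-based adjacent duplicate removal:
  Read 'c': push. Stack: c
  Read 'c': matches stack top 'c' => pop. Stack: (empty)
  Read 'e': push. Stack: e
  Read 'c': push. Stack: ec
  Read 'c': matches stack top 'c' => pop. Stack: e
  Read 'b': push. Stack: eb
  Read 'e': push. Stack: ebe
  Read 'c': push. Stack: ebec
  Read 'd': push. Stack: ebecd
  Read 'c': push. Stack: ebecdc
  Read 'e': push. Stack: ebecdce
Final stack: "ebecdce" (length 7)

7


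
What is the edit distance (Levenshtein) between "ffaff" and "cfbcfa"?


Computing edit distance: "ffaff" -> "cfbcfa"
DP table:
           c    f    b    c    f    a
      0    1    2    3    4    5    6
  f   1    1    1    2    3    4    5
  f   2    2    1    2    3    3    4
  a   3    3    2    2    3    4    3
  f   4    4    3    3    3    3    4
  f   5    5    4    4    4    3    4
Edit distance = dp[5][6] = 4

4


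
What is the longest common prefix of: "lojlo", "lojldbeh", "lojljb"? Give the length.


Words: lojlo, lojldbeh, lojljb
  Position 0: all 'l' => match
  Position 1: all 'o' => match
  Position 2: all 'j' => match
  Position 3: all 'l' => match
  Position 4: ('o', 'd', 'j') => mismatch, stop
LCP = "lojl" (length 4)

4


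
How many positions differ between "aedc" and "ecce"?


Comparing "aedc" and "ecce" position by position:
  Position 0: 'a' vs 'e' => DIFFER
  Position 1: 'e' vs 'c' => DIFFER
  Position 2: 'd' vs 'c' => DIFFER
  Position 3: 'c' vs 'e' => DIFFER
Positions that differ: 4

4


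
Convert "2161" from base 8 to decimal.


Input: "2161" in base 8
Positional expansion:
  Digit '2' (value 2) x 8^3 = 1024
  Digit '1' (value 1) x 8^2 = 64
  Digit '6' (value 6) x 8^1 = 48
  Digit '1' (value 1) x 8^0 = 1
Sum = 1137

1137


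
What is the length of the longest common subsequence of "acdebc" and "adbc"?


LCS of "acdebc" and "adbc"
DP table:
           a    d    b    c
      0    0    0    0    0
  a   0    1    1    1    1
  c   0    1    1    1    2
  d   0    1    2    2    2
  e   0    1    2    2    2
  b   0    1    2    3    3
  c   0    1    2    3    4
LCS length = dp[6][4] = 4

4


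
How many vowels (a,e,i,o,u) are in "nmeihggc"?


Input: nmeihggc
Checking each character:
  'n' at position 0: consonant
  'm' at position 1: consonant
  'e' at position 2: vowel (running total: 1)
  'i' at position 3: vowel (running total: 2)
  'h' at position 4: consonant
  'g' at position 5: consonant
  'g' at position 6: consonant
  'c' at position 7: consonant
Total vowels: 2

2


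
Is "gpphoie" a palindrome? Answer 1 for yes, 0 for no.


Input: gpphoie
Reversed: eiohppg
  Compare pos 0 ('g') with pos 6 ('e'): MISMATCH
  Compare pos 1 ('p') with pos 5 ('i'): MISMATCH
  Compare pos 2 ('p') with pos 4 ('o'): MISMATCH
Result: not a palindrome

0


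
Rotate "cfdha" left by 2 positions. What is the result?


Input: "cfdha", rotate left by 2
First 2 characters: "cf"
Remaining characters: "dha"
Concatenate remaining + first: "dha" + "cf" = "dhacf"

dhacf


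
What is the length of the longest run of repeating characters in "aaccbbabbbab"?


Input: "aaccbbabbbab"
Scanning for longest run:
  Position 1 ('a'): continues run of 'a', length=2
  Position 2 ('c'): new char, reset run to 1
  Position 3 ('c'): continues run of 'c', length=2
  Position 4 ('b'): new char, reset run to 1
  Position 5 ('b'): continues run of 'b', length=2
  Position 6 ('a'): new char, reset run to 1
  Position 7 ('b'): new char, reset run to 1
  Position 8 ('b'): continues run of 'b', length=2
  Position 9 ('b'): continues run of 'b', length=3
  Position 10 ('a'): new char, reset run to 1
  Position 11 ('b'): new char, reset run to 1
Longest run: 'b' with length 3

3


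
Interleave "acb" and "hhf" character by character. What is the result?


Interleaving "acb" and "hhf":
  Position 0: 'a' from first, 'h' from second => "ah"
  Position 1: 'c' from first, 'h' from second => "ch"
  Position 2: 'b' from first, 'f' from second => "bf"
Result: ahchbf

ahchbf


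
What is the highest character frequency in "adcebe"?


Input: adcebe
Character counts:
  'a': 1
  'b': 1
  'c': 1
  'd': 1
  'e': 2
Maximum frequency: 2

2


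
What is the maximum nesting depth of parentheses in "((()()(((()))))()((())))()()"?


Input: "((()()(((()))))()((())))()()"
Tracking depth:
  Position 0 '(': depth becomes 1
  Position 1 '(': depth becomes 2
  Position 2 '(': depth becomes 3
  Position 3 ')': depth becomes 2
  Position 4 '(': depth becomes 3
  Position 5 ')': depth becomes 2
  Position 6 '(': depth becomes 3
  Position 7 '(': depth becomes 4
  Position 8 '(': depth becomes 5
  Position 9 '(': depth becomes 6
  Position 10 ')': depth becomes 5
  Position 11 ')': depth becomes 4
  Position 12 ')': depth becomes 3
  Position 13 ')': depth becomes 2
  Position 14 ')': depth becomes 1
  Position 15 '(': depth becomes 2
  Position 16 ')': depth becomes 1
  Position 17 '(': depth becomes 2
  Position 18 '(': depth becomes 3
  Position 19 '(': depth becomes 4
  Position 20 ')': depth becomes 3
  Position 21 ')': depth becomes 2
  Position 22 ')': depth becomes 1
  Position 23 ')': depth becomes 0
  Position 24 '(': depth becomes 1
  Position 25 ')': depth becomes 0
  Position 26 '(': depth becomes 1
  Position 27 ')': depth becomes 0
Maximum depth reached: 6

6


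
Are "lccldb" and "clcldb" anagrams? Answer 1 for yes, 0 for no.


Strings: "lccldb", "clcldb"
Sorted first:  bccdll
Sorted second: bccdll
Sorted forms match => anagrams

1


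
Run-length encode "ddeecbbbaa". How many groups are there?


Input: ddeecbbbaa
Scanning for consecutive runs:
  Group 1: 'd' x 2 (positions 0-1)
  Group 2: 'e' x 2 (positions 2-3)
  Group 3: 'c' x 1 (positions 4-4)
  Group 4: 'b' x 3 (positions 5-7)
  Group 5: 'a' x 2 (positions 8-9)
Total groups: 5

5


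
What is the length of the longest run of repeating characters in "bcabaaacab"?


Input: "bcabaaacab"
Scanning for longest run:
  Position 1 ('c'): new char, reset run to 1
  Position 2 ('a'): new char, reset run to 1
  Position 3 ('b'): new char, reset run to 1
  Position 4 ('a'): new char, reset run to 1
  Position 5 ('a'): continues run of 'a', length=2
  Position 6 ('a'): continues run of 'a', length=3
  Position 7 ('c'): new char, reset run to 1
  Position 8 ('a'): new char, reset run to 1
  Position 9 ('b'): new char, reset run to 1
Longest run: 'a' with length 3

3


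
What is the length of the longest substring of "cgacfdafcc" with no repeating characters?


Input: "cgacfdafcc"
Sliding window (track last position of each char):
  Position 0 ('c'): window [0,0] length 1 -- new best
  Position 1 ('g'): window [0,1] length 2 -- new best
  Position 2 ('a'): window [0,2] length 3 -- new best
  Position 3 ('c'): repeat (last at 0), move window start to 1
  Position 3 ('c'): window [1,3] length 3
  Position 4 ('f'): window [1,4] length 4 -- new best
  Position 5 ('d'): window [1,5] length 5 -- new best
  Position 6 ('a'): repeat (last at 2), move window start to 3
  Position 6 ('a'): window [3,6] length 4
  Position 7 ('f'): repeat (last at 4), move window start to 5
  Position 7 ('f'): window [5,7] length 3
  Position 8 ('c'): window [5,8] length 4
  Position 9 ('c'): repeat (last at 8), move window start to 9
  Position 9 ('c'): window [9,9] length 1
Longest substring with no repeats: "gacfd" with length 5

5


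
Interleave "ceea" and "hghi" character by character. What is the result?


Interleaving "ceea" and "hghi":
  Position 0: 'c' from first, 'h' from second => "ch"
  Position 1: 'e' from first, 'g' from second => "eg"
  Position 2: 'e' from first, 'h' from second => "eh"
  Position 3: 'a' from first, 'i' from second => "ai"
Result: chegehai

chegehai


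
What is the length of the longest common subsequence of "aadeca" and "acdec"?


LCS of "aadeca" and "acdec"
DP table:
           a    c    d    e    c
      0    0    0    0    0    0
  a   0    1    1    1    1    1
  a   0    1    1    1    1    1
  d   0    1    1    2    2    2
  e   0    1    1    2    3    3
  c   0    1    2    2    3    4
  a   0    1    2    2    3    4
LCS length = dp[6][5] = 4

4


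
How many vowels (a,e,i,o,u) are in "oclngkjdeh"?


Input: oclngkjdeh
Checking each character:
  'o' at position 0: vowel (running total: 1)
  'c' at position 1: consonant
  'l' at position 2: consonant
  'n' at position 3: consonant
  'g' at position 4: consonant
  'k' at position 5: consonant
  'j' at position 6: consonant
  'd' at position 7: consonant
  'e' at position 8: vowel (running total: 2)
  'h' at position 9: consonant
Total vowels: 2

2


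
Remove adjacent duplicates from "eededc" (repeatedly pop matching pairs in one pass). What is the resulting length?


Input: eededc
Stack-based adjacent duplicate removal:
  Read 'e': push. Stack: e
  Read 'e': matches stack top 'e' => pop. Stack: (empty)
  Read 'd': push. Stack: d
  Read 'e': push. Stack: de
  Read 'd': push. Stack: ded
  Read 'c': push. Stack: dedc
Final stack: "dedc" (length 4)

4


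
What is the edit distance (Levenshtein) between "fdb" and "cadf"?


Computing edit distance: "fdb" -> "cadf"
DP table:
           c    a    d    f
      0    1    2    3    4
  f   1    1    2    3    3
  d   2    2    2    2    3
  b   3    3    3    3    3
Edit distance = dp[3][4] = 3

3


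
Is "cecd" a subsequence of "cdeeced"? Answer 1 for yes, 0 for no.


Check if "cecd" is a subsequence of "cdeeced"
Greedy scan:
  Position 0 ('c'): matches sub[0] = 'c'
  Position 1 ('d'): no match needed
  Position 2 ('e'): matches sub[1] = 'e'
  Position 3 ('e'): no match needed
  Position 4 ('c'): matches sub[2] = 'c'
  Position 5 ('e'): no match needed
  Position 6 ('d'): matches sub[3] = 'd'
All 4 characters matched => is a subsequence

1


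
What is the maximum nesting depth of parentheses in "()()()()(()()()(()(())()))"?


Input: "()()()()(()()()(()(())()))"
Tracking depth:
  Position 0 '(': depth becomes 1
  Position 1 ')': depth becomes 0
  Position 2 '(': depth becomes 1
  Position 3 ')': depth becomes 0
  Position 4 '(': depth becomes 1
  Position 5 ')': depth becomes 0
  Position 6 '(': depth becomes 1
  Position 7 ')': depth becomes 0
  Position 8 '(': depth becomes 1
  Position 9 '(': depth becomes 2
  Position 10 ')': depth becomes 1
  Position 11 '(': depth becomes 2
  Position 12 ')': depth becomes 1
  Position 13 '(': depth becomes 2
  Position 14 ')': depth becomes 1
  Position 15 '(': depth becomes 2
  Position 16 '(': depth becomes 3
  Position 17 ')': depth becomes 2
  Position 18 '(': depth becomes 3
  Position 19 '(': depth becomes 4
  Position 20 ')': depth becomes 3
  Position 21 ')': depth becomes 2
  Position 22 '(': depth becomes 3
  Position 23 ')': depth becomes 2
  Position 24 ')': depth becomes 1
  Position 25 ')': depth becomes 0
Maximum depth reached: 4

4


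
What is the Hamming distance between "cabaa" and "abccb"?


Comparing "cabaa" and "abccb" position by position:
  Position 0: 'c' vs 'a' => differ
  Position 1: 'a' vs 'b' => differ
  Position 2: 'b' vs 'c' => differ
  Position 3: 'a' vs 'c' => differ
  Position 4: 'a' vs 'b' => differ
Total differences (Hamming distance): 5

5


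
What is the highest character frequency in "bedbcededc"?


Input: bedbcededc
Character counts:
  'b': 2
  'c': 2
  'd': 3
  'e': 3
Maximum frequency: 3

3


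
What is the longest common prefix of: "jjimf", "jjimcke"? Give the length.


Words: jjimf, jjimcke
  Position 0: all 'j' => match
  Position 1: all 'j' => match
  Position 2: all 'i' => match
  Position 3: all 'm' => match
  Position 4: ('f', 'c') => mismatch, stop
LCP = "jjim" (length 4)

4


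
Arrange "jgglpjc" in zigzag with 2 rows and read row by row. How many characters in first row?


Zigzag "jgglpjc" into 2 rows:
Placing characters:
  'j' => row 0
  'g' => row 1
  'g' => row 0
  'l' => row 1
  'p' => row 0
  'j' => row 1
  'c' => row 0
Rows:
  Row 0: "jgpc"
  Row 1: "glj"
First row length: 4

4


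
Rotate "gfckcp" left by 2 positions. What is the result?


Input: "gfckcp", rotate left by 2
First 2 characters: "gf"
Remaining characters: "ckcp"
Concatenate remaining + first: "ckcp" + "gf" = "ckcpgf"

ckcpgf


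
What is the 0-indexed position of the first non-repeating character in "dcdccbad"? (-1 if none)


Input: dcdccbad
Character frequencies:
  'a': 1
  'b': 1
  'c': 3
  'd': 3
Scanning left to right for freq == 1:
  Position 0 ('d'): freq=3, skip
  Position 1 ('c'): freq=3, skip
  Position 2 ('d'): freq=3, skip
  Position 3 ('c'): freq=3, skip
  Position 4 ('c'): freq=3, skip
  Position 5 ('b'): unique! => answer = 5

5


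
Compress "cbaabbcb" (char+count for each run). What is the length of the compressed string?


Input: cbaabbcb
Runs:
  'c' x 1 => "c1"
  'b' x 1 => "b1"
  'a' x 2 => "a2"
  'b' x 2 => "b2"
  'c' x 1 => "c1"
  'b' x 1 => "b1"
Compressed: "c1b1a2b2c1b1"
Compressed length: 12

12


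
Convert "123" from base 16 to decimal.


Input: "123" in base 16
Positional expansion:
  Digit '1' (value 1) x 16^2 = 256
  Digit '2' (value 2) x 16^1 = 32
  Digit '3' (value 3) x 16^0 = 3
Sum = 291

291


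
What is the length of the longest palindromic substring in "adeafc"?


Input: "adeafc"
Checking substrings for palindromes:
  No multi-char palindromic substrings found
Longest palindromic substring: "a" with length 1

1


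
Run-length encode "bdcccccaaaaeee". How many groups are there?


Input: bdcccccaaaaeee
Scanning for consecutive runs:
  Group 1: 'b' x 1 (positions 0-0)
  Group 2: 'd' x 1 (positions 1-1)
  Group 3: 'c' x 5 (positions 2-6)
  Group 4: 'a' x 4 (positions 7-10)
  Group 5: 'e' x 3 (positions 11-13)
Total groups: 5

5
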